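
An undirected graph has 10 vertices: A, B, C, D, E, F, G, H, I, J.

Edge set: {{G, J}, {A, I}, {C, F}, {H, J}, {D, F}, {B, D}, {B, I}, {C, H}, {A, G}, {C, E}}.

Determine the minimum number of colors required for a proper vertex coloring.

3

The cycle C-F-D-B-I-A-G-J-H-C has odd length 9, so it cannot be 2-colored; at least 3 colors are needed.
3 colors suffice: A=3, B=2, C=1, D=1, E=2, F=2, G=2, H=2, I=1, J=1. Each edge has distinct colors on its endpoints.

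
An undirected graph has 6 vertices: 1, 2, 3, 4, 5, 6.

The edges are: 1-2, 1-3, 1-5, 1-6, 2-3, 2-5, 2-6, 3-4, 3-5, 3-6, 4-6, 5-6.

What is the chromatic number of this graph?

1, 2, 3, 5, 6 are pairwise adjacent (a clique of size 5), so at least 5 colors are needed.
5 colors suffice: 1=purple, 2=green, 3=red, 4=green, 5=yellow, 6=blue. Every edge joins two different colors.

5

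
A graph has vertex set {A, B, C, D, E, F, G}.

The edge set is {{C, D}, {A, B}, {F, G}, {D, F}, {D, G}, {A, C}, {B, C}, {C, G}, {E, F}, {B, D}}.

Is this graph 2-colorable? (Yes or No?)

No

D, F, G are mutually adjacent, so at least 3 colors are needed.
So 2 colors are not enough.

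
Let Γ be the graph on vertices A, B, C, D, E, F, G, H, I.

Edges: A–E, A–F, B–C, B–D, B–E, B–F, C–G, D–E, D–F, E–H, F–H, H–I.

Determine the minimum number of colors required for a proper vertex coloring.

3

B, D, E are mutually adjacent, so at least 3 colors are needed.
A valid assignment using 3 colors: A=2, B=2, C=1, D=3, E=1, F=1, G=2, H=2, I=1. Each edge has distinct colors on its endpoints.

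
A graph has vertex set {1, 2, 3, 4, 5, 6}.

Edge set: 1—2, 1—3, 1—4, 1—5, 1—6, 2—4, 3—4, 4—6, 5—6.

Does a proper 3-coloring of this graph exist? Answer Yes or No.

Yes

The chromatic number is 3. 1, 2, 4 are pairwise adjacent, so at least 3 colors are needed.
A valid assignment using 3 colors: 1=a, 2=c, 3=c, 4=b, 5=b, 6=c.
That is already a proper 3-coloring.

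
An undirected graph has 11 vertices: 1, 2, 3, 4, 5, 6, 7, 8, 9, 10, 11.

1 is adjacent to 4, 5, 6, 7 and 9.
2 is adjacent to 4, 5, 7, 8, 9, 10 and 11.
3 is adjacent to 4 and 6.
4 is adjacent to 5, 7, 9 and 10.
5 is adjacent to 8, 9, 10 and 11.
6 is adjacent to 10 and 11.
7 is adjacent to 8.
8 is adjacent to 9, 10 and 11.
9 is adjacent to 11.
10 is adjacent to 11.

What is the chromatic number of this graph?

5

2, 5, 8, 10, 11 are mutually adjacent (a clique of size 5), so at least 5 colors are needed.
A valid assignment using 5 colors: 1=c, 2=c, 3=b, 4=a, 5=b, 6=a, 7=b, 8=a, 9=d, 10=d, 11=e. Every edge joins two different colors.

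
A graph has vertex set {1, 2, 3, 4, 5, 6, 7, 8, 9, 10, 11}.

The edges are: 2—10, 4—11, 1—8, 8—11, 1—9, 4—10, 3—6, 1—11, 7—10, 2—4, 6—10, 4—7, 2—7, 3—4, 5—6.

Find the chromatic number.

4

2, 4, 7, 10 are pairwise adjacent (a clique of size 4), so at least 4 colors are needed.
A valid assignment using 4 colors: 1=a, 2=d, 3=b, 4=a, 5=b, 6=a, 7=c, 8=c, 9=b, 10=b, 11=b. Each edge has distinct colors on its endpoints.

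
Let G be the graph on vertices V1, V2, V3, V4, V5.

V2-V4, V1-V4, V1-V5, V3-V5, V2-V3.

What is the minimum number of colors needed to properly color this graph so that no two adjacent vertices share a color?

3

The cycle V5-V1-V4-V2-V3-V5 has odd length 5, so it cannot be 2-colored; at least 3 colors are needed.
3 colors suffice: color 1 → {V4, V5}; color 2 → {V1, V2}; color 3 → {V3}. Every edge joins two different colors.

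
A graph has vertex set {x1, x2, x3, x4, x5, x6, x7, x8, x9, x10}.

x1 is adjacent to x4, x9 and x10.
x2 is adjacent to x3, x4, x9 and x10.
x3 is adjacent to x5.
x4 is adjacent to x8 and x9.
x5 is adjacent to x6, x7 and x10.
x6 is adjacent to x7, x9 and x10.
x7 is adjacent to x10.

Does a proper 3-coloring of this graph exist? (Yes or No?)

x5, x6, x7, x10 form a clique, so at least 4 colors are needed.
So 3 colors are not enough.

No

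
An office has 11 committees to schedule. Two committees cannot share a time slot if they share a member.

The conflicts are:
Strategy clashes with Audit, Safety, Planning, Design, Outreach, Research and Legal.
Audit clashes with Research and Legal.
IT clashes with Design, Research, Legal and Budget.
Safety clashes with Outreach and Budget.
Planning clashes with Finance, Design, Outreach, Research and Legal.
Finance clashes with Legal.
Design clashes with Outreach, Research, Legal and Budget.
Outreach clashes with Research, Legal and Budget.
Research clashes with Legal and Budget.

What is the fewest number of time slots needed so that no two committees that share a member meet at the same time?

6

Strategy, Planning, Design, Outreach, Research, Legal all conflict with each other, so at least 6 time slots are needed.
6 time slots suffice: Strategy=4, Audit=3, IT=4, Safety=1, Planning=6, Finance=1, Design=3, Outreach=5, Research=1, Legal=2, Budget=2. No two conflicting committees share a time slot.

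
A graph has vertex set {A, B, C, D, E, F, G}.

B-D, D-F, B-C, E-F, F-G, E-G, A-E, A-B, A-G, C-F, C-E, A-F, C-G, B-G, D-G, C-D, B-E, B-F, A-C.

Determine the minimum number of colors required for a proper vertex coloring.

A, B, C, E, F, G form a clique, so at least 6 colors are needed.
6 colors suffice: color 1 → {F}; color 2 → {C}; color 3 → {G}; color 4 → {B}; color 5 → {A, D}; color 6 → {E}. Each edge has distinct colors on its endpoints.

6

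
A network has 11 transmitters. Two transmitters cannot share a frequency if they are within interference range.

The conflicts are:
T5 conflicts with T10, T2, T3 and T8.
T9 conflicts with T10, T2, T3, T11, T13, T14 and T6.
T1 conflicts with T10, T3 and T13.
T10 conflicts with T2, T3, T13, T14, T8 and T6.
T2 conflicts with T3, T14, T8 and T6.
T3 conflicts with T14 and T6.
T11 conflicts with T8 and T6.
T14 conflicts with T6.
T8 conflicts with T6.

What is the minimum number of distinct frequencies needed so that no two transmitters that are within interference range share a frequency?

T9, T10, T2, T3, T14, T6 pairwise conflict, so at least 6 frequencies are needed.
6 frequencies suffice: frequency 1 → {T10, T11}; frequency 2 → {T1, T2}; frequency 3 → {T5, T13, T6}; frequency 4 → {T9, T8}; frequency 5 → {T3}; frequency 6 → {T14}. Every pair that conflicts lands in different frequencies.

6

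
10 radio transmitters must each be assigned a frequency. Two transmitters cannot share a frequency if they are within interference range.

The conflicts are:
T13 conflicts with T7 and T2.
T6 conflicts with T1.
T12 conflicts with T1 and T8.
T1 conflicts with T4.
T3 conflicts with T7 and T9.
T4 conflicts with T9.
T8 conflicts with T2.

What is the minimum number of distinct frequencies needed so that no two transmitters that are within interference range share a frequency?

The cycle T1-T12-T8-T2-T13-T7-T3-T9-T4-T1 has odd length 9, so it cannot be 2-colored; at least 3 frequencies are needed.
A valid assignment using 3 frequencies: T13=1, T6=2, T12=2, T1=1, T3=3, T4=2, T7=2, T8=1, T2=2, T9=1. Each listed conflict is separated.

3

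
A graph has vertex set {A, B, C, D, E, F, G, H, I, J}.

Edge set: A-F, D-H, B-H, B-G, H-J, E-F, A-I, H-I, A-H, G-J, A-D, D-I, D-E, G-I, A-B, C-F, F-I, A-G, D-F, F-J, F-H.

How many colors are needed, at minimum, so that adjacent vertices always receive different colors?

A, D, F, H, I are mutually adjacent (a clique of size 5), so at least 5 colors are needed.
One proper 5-coloring: A=3, B=4, C=2, D=4, E=2, F=1, G=1, H=2, I=5, J=3. No two adjacent vertices share a color.

5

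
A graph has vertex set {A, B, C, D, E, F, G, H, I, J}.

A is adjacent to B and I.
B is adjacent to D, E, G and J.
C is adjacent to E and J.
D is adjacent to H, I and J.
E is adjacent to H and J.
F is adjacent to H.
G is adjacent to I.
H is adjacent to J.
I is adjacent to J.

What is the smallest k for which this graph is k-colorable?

3

C, E, J form a triangle, so at least 3 colors are needed.
3 colors suffice: A=1, B=2, C=2, D=3, E=3, F=1, G=1, H=2, I=2, J=1. Each edge has distinct colors on its endpoints.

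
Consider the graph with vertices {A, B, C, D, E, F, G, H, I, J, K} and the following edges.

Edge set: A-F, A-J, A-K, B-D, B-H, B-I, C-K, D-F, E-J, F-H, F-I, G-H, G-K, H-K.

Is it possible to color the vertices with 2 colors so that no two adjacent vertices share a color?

G, H, K are mutually adjacent, so at least 3 colors are needed.
So 2 colors are not enough.

No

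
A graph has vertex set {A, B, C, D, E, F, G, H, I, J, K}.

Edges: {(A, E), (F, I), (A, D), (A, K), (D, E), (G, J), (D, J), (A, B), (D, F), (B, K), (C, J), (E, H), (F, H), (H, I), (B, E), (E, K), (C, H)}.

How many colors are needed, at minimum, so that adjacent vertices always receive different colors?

4

A, B, E, K form a clique, so at least 4 colors are needed.
4 colors suffice: color 1 → {E, F, J}; color 2 → {A, G, H}; color 3 → {B, C, D, I}; color 4 → {K}. No two adjacent vertices share a color.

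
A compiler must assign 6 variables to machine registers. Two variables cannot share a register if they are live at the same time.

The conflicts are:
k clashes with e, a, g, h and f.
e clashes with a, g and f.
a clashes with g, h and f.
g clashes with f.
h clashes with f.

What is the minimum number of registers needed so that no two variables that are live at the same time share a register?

k, e, a, g, f pairwise conflict, so at least 5 registers are needed.
5 registers suffice: k=3, e=4, a=1, g=5, h=4, f=2. Every pair that conflicts lands in different registers.

5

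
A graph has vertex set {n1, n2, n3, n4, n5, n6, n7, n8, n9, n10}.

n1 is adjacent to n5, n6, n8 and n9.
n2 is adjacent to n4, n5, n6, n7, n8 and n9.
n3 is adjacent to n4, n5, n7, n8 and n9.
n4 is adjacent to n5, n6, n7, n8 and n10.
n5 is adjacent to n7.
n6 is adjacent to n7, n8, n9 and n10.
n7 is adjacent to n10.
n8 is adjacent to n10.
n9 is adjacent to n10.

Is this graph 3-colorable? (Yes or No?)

No

n4, n6, n8, n10 form a clique, so at least 4 colors are needed.
So 3 colors are not enough.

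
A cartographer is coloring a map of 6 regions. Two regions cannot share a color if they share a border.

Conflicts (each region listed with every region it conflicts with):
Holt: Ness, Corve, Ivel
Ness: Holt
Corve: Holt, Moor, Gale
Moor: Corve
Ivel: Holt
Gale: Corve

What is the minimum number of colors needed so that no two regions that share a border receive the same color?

2

Holt and Corve conflict, so at least 2 colors are needed.
2 colors suffice: color 1 → {Ness, Corve, Ivel}; color 2 → {Holt, Moor, Gale}. Every pair that conflicts lands in different colors.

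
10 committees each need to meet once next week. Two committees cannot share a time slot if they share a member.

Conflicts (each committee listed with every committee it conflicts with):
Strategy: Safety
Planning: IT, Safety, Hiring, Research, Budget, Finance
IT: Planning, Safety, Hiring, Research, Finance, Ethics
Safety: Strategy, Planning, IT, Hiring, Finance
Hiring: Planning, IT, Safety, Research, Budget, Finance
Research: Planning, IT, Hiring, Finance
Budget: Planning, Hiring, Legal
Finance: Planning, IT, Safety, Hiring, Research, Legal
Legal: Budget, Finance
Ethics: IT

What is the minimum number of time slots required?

Planning, IT, Hiring, Research, Finance all conflict with each other, so at least 5 time slots are needed.
5 time slots suffice: time slot 1 → {Strategy, Hiring, Legal, Ethics}; time slot 2 → {Planning}; time slot 3 → {Budget, Finance}; time slot 4 → {IT}; time slot 5 → {Safety, Research}. No two conflicting committees share a time slot.

5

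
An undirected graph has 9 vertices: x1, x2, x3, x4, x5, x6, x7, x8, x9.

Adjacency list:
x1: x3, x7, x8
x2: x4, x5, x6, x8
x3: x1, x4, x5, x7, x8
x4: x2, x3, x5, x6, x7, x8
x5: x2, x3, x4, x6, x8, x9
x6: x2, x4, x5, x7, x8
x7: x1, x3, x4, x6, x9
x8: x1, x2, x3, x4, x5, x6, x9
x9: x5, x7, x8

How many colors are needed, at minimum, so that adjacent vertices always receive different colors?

x2, x4, x5, x6, x8 are pairwise adjacent (a clique of size 5), so at least 5 colors are needed.
5 colors suffice: color 1 → {x7, x8}; color 2 → {x1, x4, x9}; color 3 → {x5}; color 4 → {x3, x6}; color 5 → {x2}. Each edge has distinct colors on its endpoints.

5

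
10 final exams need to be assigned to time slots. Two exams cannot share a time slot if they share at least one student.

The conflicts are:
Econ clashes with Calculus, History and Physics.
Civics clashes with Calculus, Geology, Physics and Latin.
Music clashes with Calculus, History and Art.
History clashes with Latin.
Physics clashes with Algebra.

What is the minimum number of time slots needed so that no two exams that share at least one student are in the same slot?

The cycle Econ-Physics-Civics-Latin-History-Econ has odd length 5, so it cannot be 2-colored; at least 3 time slots are needed.
3 time slots suffice: time slot 1 → {Civics, History, Art, Algebra}; time slot 2 → {Calculus, Geology, Physics, Latin}; time slot 3 → {Econ, Music}. Every pair that conflicts lands in different time slots.

3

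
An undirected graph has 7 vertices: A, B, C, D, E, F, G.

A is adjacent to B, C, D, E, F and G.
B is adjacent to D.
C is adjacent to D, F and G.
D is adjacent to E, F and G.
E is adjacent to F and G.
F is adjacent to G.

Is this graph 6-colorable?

Yes

The chromatic number is 5. A, D, E, F, G form a clique, so at least 5 colors are needed.
5 colors suffice: color 1 → {A}; color 2 → {D}; color 3 → {B, F}; color 4 → {G}; color 5 → {C, E}.
Since 6 ≥ 5, a proper 6-coloring certainly exists.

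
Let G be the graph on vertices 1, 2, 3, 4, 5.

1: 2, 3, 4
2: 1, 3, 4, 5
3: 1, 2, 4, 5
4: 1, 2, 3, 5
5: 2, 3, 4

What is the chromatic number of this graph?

4

2, 3, 4, 5 are mutually adjacent (a clique of size 4), so at least 4 colors are needed.
4 colors suffice: color red → {2}; color blue → {4}; color green → {3}; color yellow → {1, 5}. No two adjacent vertices share a color.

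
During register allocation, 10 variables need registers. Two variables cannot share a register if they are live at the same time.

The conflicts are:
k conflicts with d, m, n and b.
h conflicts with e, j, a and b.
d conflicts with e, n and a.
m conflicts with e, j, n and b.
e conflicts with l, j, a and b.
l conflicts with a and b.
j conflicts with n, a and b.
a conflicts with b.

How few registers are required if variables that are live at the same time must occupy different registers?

5

h, e, j, a, b all conflict with each other, so at least 5 registers are needed.
Using 5 registers: k=2, h=5, d=3, m=4, e=2, l=3, j=3, n=1, a=4, b=1. Every pair that conflicts lands in different registers.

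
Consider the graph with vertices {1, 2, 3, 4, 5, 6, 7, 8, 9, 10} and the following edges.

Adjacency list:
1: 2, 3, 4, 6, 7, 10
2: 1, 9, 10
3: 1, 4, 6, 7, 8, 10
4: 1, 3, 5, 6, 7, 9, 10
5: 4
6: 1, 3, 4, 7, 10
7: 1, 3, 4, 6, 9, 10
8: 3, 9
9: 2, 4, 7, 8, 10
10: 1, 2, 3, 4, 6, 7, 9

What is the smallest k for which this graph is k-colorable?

1, 3, 4, 6, 7, 10 are pairwise adjacent (a clique of size 6), so at least 6 colors are needed.
6 colors suffice: color red → {5, 8, 10}; color blue → {2, 4}; color green → {7}; color yellow → {3, 9}; color purple → {1}; color orange → {6}. No two adjacent vertices share a color.

6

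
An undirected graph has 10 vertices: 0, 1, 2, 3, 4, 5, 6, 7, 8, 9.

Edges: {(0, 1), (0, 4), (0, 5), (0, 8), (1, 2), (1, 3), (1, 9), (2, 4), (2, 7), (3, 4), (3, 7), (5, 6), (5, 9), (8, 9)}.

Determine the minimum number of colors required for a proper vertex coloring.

8 and 9 are adjacent, so at least 2 colors are needed.
2 colors suffice: color red → {0, 2, 3, 6, 9}; color blue → {1, 4, 5, 7, 8}. Each edge has distinct colors on its endpoints.

2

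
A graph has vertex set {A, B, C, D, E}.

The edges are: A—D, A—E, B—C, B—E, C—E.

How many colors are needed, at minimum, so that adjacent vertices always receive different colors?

3

B, C, E are mutually adjacent, so at least 3 colors are needed.
3 colors suffice: color 1 → {D, E}; color 2 → {A, B}; color 3 → {C}. Each edge has distinct colors on its endpoints.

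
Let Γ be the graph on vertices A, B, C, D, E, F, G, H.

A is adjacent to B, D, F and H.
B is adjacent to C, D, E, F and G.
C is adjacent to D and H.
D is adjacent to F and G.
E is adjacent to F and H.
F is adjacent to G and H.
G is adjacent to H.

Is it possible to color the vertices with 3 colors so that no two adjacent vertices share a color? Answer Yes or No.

A, B, D, F form a clique, so at least 4 colors are needed.
So 3 colors are not enough.

No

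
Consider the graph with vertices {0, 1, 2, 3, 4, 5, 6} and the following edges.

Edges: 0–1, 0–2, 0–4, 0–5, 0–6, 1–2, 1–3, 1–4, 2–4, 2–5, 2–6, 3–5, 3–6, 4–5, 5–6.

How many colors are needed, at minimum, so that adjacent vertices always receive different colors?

4

0, 2, 5, 6 form a clique, so at least 4 colors are needed.
A valid assignment using 4 colors: 0=b, 1=c, 2=a, 3=a, 4=d, 5=c, 6=d. Each edge has distinct colors on its endpoints.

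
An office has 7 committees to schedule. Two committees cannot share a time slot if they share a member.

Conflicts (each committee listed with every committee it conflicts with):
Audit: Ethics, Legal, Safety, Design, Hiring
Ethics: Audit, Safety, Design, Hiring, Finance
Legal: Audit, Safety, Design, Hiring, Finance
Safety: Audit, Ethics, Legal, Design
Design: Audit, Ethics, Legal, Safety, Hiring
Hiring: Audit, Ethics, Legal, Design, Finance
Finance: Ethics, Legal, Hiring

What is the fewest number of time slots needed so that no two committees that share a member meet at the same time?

Audit, Ethics, Safety, Design are mutually in conflict, so at least 4 time slots are needed.
4 time slots suffice: time slot 1 → {Ethics, Legal}; time slot 2 → {Design, Finance}; time slot 3 → {Audit}; time slot 4 → {Safety, Hiring}. No two conflicting committees share a time slot.

4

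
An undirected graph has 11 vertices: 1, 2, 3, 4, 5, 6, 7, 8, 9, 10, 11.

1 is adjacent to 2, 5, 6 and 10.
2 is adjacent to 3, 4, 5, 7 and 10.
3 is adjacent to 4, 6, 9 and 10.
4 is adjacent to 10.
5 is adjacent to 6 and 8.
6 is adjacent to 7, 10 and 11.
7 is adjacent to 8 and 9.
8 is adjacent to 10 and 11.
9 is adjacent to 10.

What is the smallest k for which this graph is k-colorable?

4

2, 3, 4, 10 form a clique, so at least 4 colors are needed.
4 colors suffice: 1=c, 2=b, 3=c, 4=d, 5=a, 6=b, 7=a, 8=b, 9=b, 10=a, 11=a. Every edge joins two different colors.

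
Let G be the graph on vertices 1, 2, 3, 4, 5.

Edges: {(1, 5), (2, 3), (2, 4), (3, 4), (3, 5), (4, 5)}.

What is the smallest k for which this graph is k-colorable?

3

2, 3, 4 are pairwise adjacent, so at least 3 colors are needed.
A valid assignment using 3 colors: 1=blue, 2=red, 3=blue, 4=green, 5=red. No two adjacent vertices share a color.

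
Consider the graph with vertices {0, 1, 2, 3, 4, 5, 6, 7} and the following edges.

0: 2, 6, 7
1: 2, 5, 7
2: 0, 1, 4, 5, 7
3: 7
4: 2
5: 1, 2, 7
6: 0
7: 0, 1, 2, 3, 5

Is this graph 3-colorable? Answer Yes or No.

No

1, 2, 5, 7 are mutually adjacent (a clique of size 4), so at least 4 colors are needed.
So 3 colors are not enough.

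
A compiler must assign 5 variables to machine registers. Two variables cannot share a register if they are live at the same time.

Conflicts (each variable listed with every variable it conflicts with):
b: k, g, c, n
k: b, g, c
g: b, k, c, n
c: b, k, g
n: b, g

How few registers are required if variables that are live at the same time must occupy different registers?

b, k, g, c are mutually in conflict, so at least 4 registers are needed.
4 registers suffice: register 1 → {b}; register 2 → {g}; register 3 → {c, n}; register 4 → {k}. Every pair that conflicts lands in different registers.

4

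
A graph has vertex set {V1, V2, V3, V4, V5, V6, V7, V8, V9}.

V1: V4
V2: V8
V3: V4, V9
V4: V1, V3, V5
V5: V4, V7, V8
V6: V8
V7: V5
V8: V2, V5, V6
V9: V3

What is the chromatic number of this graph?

V3 and V9 are adjacent, so at least 2 colors are needed.
2 colors suffice: color red → {V1, V2, V3, V5, V6}; color blue → {V4, V7, V8, V9}. Every edge joins two different colors.

2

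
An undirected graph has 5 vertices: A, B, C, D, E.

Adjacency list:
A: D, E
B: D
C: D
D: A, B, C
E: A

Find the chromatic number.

2

A and E are adjacent, so at least 2 colors are needed.
One proper 2-coloring: A=blue, B=blue, C=blue, D=red, E=red. No two adjacent vertices share a color.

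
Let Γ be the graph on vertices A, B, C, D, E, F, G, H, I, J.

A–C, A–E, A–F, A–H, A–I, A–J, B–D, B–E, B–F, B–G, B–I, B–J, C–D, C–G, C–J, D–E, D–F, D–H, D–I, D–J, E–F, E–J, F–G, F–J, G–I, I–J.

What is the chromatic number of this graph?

B, D, E, F, J form a clique, so at least 5 colors are needed.
5 colors suffice: A=2, B=3, C=3, D=2, E=5, F=4, G=1, H=1, I=4, J=1. No two adjacent vertices share a color.

5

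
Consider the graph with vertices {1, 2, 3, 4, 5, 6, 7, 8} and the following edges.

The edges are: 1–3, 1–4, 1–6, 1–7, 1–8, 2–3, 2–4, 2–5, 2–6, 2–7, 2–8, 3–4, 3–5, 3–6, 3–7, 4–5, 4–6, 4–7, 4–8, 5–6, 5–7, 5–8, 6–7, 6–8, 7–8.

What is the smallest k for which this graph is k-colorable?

6

2, 4, 5, 6, 7, 8 are mutually adjacent (a clique of size 6), so at least 6 colors are needed.
6 colors suffice: color red → {4}; color blue → {6}; color green → {7}; color yellow → {1, 2}; color purple → {5}; color orange → {3, 8}. Every edge joins two different colors.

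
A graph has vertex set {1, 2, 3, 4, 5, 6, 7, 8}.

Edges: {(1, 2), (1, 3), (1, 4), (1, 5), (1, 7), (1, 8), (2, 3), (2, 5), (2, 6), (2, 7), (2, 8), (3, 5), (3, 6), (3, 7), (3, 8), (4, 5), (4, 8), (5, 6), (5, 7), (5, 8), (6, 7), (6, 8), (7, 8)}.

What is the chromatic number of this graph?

1, 2, 3, 5, 7, 8 are pairwise adjacent (a clique of size 6), so at least 6 colors are needed.
6 colors suffice: color red → {5}; color blue → {8}; color green → {3, 4}; color yellow → {1, 6}; color purple → {2}; color orange → {7}. No two adjacent vertices share a color.

6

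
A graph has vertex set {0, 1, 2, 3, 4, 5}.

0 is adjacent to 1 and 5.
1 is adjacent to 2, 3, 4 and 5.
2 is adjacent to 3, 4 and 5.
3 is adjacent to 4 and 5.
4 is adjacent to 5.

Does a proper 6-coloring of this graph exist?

Yes

The chromatic number is 5. 1, 2, 3, 4, 5 form a clique, so at least 5 colors are needed.
5 colors suffice: 0=green, 1=red, 2=yellow, 3=purple, 4=green, 5=blue.
Since 6 ≥ 5, a proper 6-coloring certainly exists.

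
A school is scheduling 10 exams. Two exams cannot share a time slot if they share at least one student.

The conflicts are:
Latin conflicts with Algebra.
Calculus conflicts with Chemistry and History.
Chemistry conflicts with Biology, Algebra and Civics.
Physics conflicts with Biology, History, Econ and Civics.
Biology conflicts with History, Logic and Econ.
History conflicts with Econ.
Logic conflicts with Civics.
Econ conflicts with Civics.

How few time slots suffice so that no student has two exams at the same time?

4

Physics, Biology, History, Econ all conflict with each other, so at least 4 time slots are needed.
4 time slots suffice: time slot 1 → {Calculus, Biology, Algebra, Civics}; time slot 2 → {Latin, Chemistry, Logic, Econ}; time slot 3 → {Physics}; time slot 4 → {History}. No two conflicting exams share a time slot.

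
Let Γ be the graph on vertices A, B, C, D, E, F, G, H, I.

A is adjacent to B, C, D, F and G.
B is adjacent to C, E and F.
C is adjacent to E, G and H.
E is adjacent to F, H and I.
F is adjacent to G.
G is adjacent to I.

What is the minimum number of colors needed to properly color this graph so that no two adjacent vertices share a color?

3

A, B, C are mutually adjacent, so at least 3 colors are needed.
3 colors suffice: color red → {C, D, F, I}; color blue → {A, E}; color green → {B, G, H}. Every edge joins two different colors.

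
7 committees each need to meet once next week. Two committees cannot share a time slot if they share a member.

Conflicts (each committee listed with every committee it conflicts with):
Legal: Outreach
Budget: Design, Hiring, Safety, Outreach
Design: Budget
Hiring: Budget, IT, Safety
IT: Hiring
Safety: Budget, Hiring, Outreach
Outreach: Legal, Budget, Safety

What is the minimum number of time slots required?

Budget, Hiring, Safety pairwise conflict, so at least 3 time slots are needed.
Using 3 time slots: Legal=1, Budget=1, Design=2, Hiring=3, IT=1, Safety=2, Outreach=3. Each listed conflict is separated.

3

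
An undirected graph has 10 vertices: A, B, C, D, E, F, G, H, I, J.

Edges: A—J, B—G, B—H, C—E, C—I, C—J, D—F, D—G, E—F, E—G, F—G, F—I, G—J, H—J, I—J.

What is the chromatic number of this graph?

C, I, J are mutually adjacent, so at least 3 colors are needed.
One proper 3-coloring: A=2, B=1, C=2, D=3, E=3, F=1, G=2, H=2, I=3, J=1. No two adjacent vertices share a color.

3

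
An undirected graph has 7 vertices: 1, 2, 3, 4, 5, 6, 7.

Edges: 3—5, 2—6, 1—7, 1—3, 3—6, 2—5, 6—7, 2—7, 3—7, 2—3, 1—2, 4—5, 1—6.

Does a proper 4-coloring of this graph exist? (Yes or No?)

No

1, 2, 3, 6, 7 are mutually adjacent (a clique of size 5), so at least 5 colors are needed.
So 4 colors are not enough.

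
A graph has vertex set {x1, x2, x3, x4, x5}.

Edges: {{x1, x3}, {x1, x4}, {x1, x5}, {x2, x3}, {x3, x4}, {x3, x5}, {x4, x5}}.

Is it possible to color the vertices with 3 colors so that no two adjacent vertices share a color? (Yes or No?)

No

x1, x3, x4, x5 form a clique, so at least 4 colors are needed.
So 3 colors are not enough.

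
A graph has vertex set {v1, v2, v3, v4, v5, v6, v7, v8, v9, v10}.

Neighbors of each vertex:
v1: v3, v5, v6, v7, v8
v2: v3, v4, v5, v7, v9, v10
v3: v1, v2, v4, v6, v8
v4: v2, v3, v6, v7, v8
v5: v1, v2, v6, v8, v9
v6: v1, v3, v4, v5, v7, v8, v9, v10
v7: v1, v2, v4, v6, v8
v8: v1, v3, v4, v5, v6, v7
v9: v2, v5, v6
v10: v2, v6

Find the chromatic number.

v1, v3, v6, v8 are pairwise adjacent (a clique of size 4), so at least 4 colors are needed.
4 colors suffice: color 1 → {v2, v6}; color 2 → {v8, v9, v10}; color 3 → {v3, v5, v7}; color 4 → {v1, v4}. No two adjacent vertices share a color.

4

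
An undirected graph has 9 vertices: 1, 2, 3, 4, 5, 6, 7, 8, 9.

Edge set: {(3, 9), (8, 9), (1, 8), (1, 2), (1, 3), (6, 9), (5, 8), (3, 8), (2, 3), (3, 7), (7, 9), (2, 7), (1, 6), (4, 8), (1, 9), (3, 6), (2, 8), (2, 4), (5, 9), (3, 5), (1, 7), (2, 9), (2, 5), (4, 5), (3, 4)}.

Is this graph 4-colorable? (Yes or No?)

No

1, 2, 3, 8, 9 are pairwise adjacent (a clique of size 5), so at least 5 colors are needed.
So 4 colors are not enough.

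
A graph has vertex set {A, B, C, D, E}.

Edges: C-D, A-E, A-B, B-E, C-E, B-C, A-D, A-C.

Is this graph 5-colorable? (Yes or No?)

Yes

The chromatic number is 4. A, B, C, E are pairwise adjacent (a clique of size 4), so at least 4 colors are needed.
4 colors suffice: color 1 → {A}; color 2 → {C}; color 3 → {B, D}; color 4 → {E}.
Since 5 ≥ 4, a proper 5-coloring certainly exists.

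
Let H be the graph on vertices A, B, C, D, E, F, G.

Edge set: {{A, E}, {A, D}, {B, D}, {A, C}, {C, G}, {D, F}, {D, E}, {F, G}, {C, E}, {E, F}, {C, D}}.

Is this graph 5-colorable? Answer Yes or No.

The chromatic number is 4. A, C, D, E are mutually adjacent (a clique of size 4), so at least 4 colors are needed.
A valid assignment using 4 colors: A=yellow, B=blue, C=blue, D=red, E=green, F=blue, G=red.
Since 5 ≥ 4, a proper 5-coloring certainly exists.

Yes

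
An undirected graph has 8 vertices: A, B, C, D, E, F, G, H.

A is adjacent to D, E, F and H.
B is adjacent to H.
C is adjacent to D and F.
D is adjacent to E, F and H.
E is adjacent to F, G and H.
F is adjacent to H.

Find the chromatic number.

5

A, D, E, F, H are mutually adjacent (a clique of size 5), so at least 5 colors are needed.
5 colors suffice: color 1 → {B, D, G}; color 2 → {C, H}; color 3 → {F}; color 4 → {E}; color 5 → {A}. Each edge has distinct colors on its endpoints.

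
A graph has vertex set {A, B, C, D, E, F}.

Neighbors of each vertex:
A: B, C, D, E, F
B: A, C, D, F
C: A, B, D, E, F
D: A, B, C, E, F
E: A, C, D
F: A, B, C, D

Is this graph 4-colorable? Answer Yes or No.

No

A, B, C, D, F are mutually adjacent (a clique of size 5), so at least 5 colors are needed.
So 4 colors are not enough.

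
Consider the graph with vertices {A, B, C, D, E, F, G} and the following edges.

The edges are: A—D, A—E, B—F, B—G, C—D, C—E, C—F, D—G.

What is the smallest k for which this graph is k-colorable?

3

The cycle B-G-D-C-F-B has odd length 5, so it cannot be 2-colored; at least 3 colors are needed.
3 colors suffice: color 1 → {D, E, F}; color 2 → {A, C, G}; color 3 → {B}. Every edge joins two different colors.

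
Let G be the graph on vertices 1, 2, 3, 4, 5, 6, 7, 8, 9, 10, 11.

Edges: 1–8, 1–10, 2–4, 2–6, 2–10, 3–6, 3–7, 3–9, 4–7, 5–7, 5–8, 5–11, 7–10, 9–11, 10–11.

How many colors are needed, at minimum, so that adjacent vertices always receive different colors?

The cycle 3-7-4-2-6-3 has odd length 5, so it cannot be 2-colored; at least 3 colors are needed.
3 colors suffice: color red → {3, 4, 5, 10}; color blue → {1, 2, 7, 11}; color green → {6, 8, 9}. Every edge joins two different colors.

3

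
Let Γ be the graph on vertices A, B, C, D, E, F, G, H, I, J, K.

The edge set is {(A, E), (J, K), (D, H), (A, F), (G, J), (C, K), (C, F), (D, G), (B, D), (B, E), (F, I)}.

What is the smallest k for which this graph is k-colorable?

3

The cycle F-A-E-B-D-G-J-K-C-F has odd length 9, so it cannot be 2-colored; at least 3 colors are needed.
3 colors suffice: color red → {D, E, F, J}; color blue → {A, B, G, H, I, K}; color green → {C}. Every edge joins two different colors.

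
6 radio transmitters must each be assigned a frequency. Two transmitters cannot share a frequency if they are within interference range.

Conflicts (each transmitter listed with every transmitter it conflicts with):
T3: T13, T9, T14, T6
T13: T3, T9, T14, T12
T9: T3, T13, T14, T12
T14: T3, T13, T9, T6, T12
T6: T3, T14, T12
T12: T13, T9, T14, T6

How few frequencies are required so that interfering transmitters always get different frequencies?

T3, T13, T9, T14 all conflict with each other, so at least 4 frequencies are needed.
4 frequencies suffice: frequency 1 → {T14}; frequency 2 → {T3, T12}; frequency 3 → {T13, T6}; frequency 4 → {T9}. Every pair that conflicts lands in different frequencies.

4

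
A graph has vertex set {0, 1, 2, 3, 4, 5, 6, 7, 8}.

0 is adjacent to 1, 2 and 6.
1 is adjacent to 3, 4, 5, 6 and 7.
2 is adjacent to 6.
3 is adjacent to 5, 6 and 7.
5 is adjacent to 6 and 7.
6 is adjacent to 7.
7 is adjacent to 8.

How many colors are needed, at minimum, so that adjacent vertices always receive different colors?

1, 3, 5, 6, 7 are mutually adjacent (a clique of size 5), so at least 5 colors are needed.
A valid assignment using 5 colors: 0=green, 1=red, 2=red, 3=yellow, 4=blue, 5=purple, 6=blue, 7=green, 8=red. Each edge has distinct colors on its endpoints.

5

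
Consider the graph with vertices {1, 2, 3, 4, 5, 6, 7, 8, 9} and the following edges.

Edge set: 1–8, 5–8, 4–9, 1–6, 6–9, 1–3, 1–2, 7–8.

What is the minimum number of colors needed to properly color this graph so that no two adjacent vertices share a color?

4 and 9 are adjacent, so at least 2 colors are needed.
2 colors suffice: color red → {1, 5, 7, 9}; color blue → {2, 3, 4, 6, 8}. Every edge joins two different colors.

2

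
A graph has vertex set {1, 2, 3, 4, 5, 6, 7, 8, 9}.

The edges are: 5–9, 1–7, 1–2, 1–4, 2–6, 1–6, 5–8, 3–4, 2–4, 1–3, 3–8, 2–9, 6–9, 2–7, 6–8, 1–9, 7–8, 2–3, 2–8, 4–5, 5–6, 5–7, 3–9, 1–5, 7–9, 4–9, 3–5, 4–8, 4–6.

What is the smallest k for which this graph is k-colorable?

1, 4, 5, 6, 9 are pairwise adjacent (a clique of size 5), so at least 5 colors are needed.
5 colors suffice: color red → {8, 9}; color blue → {2, 5}; color green → {4, 7}; color yellow → {1}; color purple → {3, 6}. Every edge joins two different colors.

5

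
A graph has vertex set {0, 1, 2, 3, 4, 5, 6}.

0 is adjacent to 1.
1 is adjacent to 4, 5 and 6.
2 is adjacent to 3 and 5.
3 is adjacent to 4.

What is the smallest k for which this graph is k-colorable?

3

The cycle 2-3-4-1-5-2 has odd length 5, so it cannot be 2-colored; at least 3 colors are needed.
3 colors suffice: color a → {1, 3}; color b → {0, 4, 5, 6}; color c → {2}. Each edge has distinct colors on its endpoints.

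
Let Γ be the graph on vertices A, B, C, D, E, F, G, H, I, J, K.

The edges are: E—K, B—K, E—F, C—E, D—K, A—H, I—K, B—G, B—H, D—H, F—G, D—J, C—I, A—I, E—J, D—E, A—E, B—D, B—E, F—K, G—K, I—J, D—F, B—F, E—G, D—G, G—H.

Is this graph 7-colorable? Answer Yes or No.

Yes

The chromatic number is 6. B, D, E, F, G, K are pairwise adjacent (a clique of size 6), so at least 6 colors are needed.
6 colors suffice: color 1 → {E, H, I}; color 2 → {A, C, D}; color 3 → {B, J}; color 4 → {K}; color 5 → {G}; color 6 → {F}.
Since 7 ≥ 6, a proper 7-coloring certainly exists.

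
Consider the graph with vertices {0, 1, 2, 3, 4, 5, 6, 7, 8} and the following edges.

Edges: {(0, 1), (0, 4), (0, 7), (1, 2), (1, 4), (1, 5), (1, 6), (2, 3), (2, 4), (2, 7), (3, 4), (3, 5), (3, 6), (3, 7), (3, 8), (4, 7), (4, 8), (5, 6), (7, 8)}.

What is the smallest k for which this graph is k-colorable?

4

2, 3, 4, 7 are pairwise adjacent (a clique of size 4), so at least 4 colors are needed.
A valid assignment using 4 colors: 0=d, 1=a, 2=d, 3=a, 4=b, 5=c, 6=b, 7=c, 8=d. Each edge has distinct colors on its endpoints.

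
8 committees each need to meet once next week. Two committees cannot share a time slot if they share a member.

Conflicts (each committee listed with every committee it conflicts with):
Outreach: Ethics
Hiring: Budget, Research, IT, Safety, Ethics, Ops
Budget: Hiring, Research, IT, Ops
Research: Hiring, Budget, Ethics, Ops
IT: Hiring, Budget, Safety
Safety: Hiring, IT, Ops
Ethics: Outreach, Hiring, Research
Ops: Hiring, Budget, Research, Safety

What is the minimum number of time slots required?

Hiring, Budget, Research, Ops are mutually in conflict, so at least 4 time slots are needed.
A valid assignment using 4 time slots: Outreach=1, Hiring=1, Budget=3, Research=2, IT=2, Safety=3, Ethics=3, Ops=4. Each listed conflict is separated.

4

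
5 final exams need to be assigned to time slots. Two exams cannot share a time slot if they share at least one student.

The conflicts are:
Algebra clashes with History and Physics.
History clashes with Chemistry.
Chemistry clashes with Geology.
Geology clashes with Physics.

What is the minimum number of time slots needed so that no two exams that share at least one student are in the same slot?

The cycle Physics-Algebra-History-Chemistry-Geology-Physics has odd length 5, so it cannot be 2-colored; at least 3 time slots are needed.
3 time slots suffice: time slot 1 → {History, Physics}; time slot 2 → {Algebra, Geology}; time slot 3 → {Chemistry}. Every pair that conflicts lands in different time slots.

3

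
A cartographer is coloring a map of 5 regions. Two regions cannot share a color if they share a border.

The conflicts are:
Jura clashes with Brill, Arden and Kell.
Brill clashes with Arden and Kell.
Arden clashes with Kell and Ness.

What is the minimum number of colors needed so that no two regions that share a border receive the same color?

4

Jura, Brill, Arden, Kell pairwise conflict, so at least 4 colors are needed.
A valid assignment using 4 colors: Jura=3, Brill=4, Arden=1, Kell=2, Ness=2. Every pair that conflicts lands in different colors.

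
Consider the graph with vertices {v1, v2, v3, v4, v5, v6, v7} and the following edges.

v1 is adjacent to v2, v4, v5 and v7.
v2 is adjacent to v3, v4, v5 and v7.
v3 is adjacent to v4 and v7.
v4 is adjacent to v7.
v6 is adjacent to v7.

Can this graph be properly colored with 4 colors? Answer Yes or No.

The chromatic number is 4. v2, v3, v4, v7 are mutually adjacent (a clique of size 4), so at least 4 colors are needed.
4 colors suffice: v1=Y, v2=B, v3=Y, v4=G, v5=R, v6=B, v7=R.
That is already a proper 4-coloring.

Yes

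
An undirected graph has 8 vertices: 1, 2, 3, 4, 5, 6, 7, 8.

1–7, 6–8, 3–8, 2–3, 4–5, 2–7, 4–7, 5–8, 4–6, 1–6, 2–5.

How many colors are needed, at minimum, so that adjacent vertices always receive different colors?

6 and 8 are adjacent, so at least 2 colors are needed.
One proper 2-coloring: 1=red, 2=red, 3=blue, 4=red, 5=blue, 6=blue, 7=blue, 8=red. Each edge has distinct colors on its endpoints.

2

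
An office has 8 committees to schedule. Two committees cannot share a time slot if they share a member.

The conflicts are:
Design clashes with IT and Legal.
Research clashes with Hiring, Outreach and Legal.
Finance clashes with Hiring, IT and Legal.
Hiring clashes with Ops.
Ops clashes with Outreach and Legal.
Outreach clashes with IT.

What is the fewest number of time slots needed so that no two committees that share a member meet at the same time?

The cycle Legal-Finance-IT-Outreach-Research-Legal has odd length 5, so it cannot be 2-colored; at least 3 time slots are needed.
Using 3 time slots: Design=2, Research=2, Finance=2, Hiring=1, Ops=2, Outreach=3, IT=1, Legal=1. Every pair that conflicts lands in different time slots.

3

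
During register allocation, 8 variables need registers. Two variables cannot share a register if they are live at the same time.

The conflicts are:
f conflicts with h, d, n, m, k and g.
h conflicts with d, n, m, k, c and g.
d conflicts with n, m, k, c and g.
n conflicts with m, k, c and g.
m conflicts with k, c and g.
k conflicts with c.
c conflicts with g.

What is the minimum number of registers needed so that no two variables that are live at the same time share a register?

6

h, d, n, m, c, g are mutually in conflict, so at least 6 registers are needed.
A valid assignment using 6 registers: f=6, h=3, d=4, n=2, m=1, k=5, c=6, g=5. Each listed conflict is separated.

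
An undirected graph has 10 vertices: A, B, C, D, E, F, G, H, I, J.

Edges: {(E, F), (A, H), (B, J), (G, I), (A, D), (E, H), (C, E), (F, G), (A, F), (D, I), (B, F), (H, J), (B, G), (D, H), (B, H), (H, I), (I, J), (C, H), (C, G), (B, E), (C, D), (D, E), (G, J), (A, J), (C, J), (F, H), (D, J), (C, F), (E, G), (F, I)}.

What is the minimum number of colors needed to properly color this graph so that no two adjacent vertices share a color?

C, D, E, H are pairwise adjacent (a clique of size 4), so at least 4 colors are needed.
One proper 4-coloring: A=yellow, B=yellow, C=yellow, D=green, E=blue, F=green, G=red, H=red, I=yellow, J=blue. No two adjacent vertices share a color.

4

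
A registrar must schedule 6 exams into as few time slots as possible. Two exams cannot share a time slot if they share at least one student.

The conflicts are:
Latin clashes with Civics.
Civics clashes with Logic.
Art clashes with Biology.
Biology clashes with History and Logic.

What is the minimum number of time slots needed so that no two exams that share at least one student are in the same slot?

2

Latin and Civics conflict, so at least 2 time slots are needed.
A valid assignment using 2 time slots: Latin=2, Civics=1, Art=2, Biology=1, History=2, Logic=2. Each listed conflict is separated.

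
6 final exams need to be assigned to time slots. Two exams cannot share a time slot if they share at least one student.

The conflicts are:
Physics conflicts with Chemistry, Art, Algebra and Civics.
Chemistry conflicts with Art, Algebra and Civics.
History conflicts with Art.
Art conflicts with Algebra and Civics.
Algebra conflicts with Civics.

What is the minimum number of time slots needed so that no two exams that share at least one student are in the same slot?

5

Physics, Chemistry, Art, Algebra, Civics all conflict with each other, so at least 5 time slots are needed.
5 time slots suffice: time slot 1 → {Art}; time slot 2 → {Chemistry, History}; time slot 3 → {Civics}; time slot 4 → {Algebra}; time slot 5 → {Physics}. Each listed conflict is separated.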